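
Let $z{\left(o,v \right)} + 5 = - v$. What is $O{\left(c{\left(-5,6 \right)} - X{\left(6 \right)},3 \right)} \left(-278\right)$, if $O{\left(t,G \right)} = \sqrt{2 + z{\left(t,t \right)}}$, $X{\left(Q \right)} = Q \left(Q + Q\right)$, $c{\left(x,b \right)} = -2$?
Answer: $- 278 \sqrt{71} \approx -2342.5$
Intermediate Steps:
$z{\left(o,v \right)} = -5 - v$
$X{\left(Q \right)} = 2 Q^{2}$ ($X{\left(Q \right)} = Q 2 Q = 2 Q^{2}$)
$O{\left(t,G \right)} = \sqrt{-3 - t}$ ($O{\left(t,G \right)} = \sqrt{2 - \left(5 + t\right)} = \sqrt{-3 - t}$)
$O{\left(c{\left(-5,6 \right)} - X{\left(6 \right)},3 \right)} \left(-278\right) = \sqrt{-3 - \left(-2 - 2 \cdot 6^{2}\right)} \left(-278\right) = \sqrt{-3 - \left(-2 - 2 \cdot 36\right)} \left(-278\right) = \sqrt{-3 - \left(-2 - 72\right)} \left(-278\right) = \sqrt{-3 - -74} \left(-278\right) = \sqrt{-3 + 74} \left(-278\right) = \sqrt{71} \left(-278\right) = - 278 \sqrt{71}$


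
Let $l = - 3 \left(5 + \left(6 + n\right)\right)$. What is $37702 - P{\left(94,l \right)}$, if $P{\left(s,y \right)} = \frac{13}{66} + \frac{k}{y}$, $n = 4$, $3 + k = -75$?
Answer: $\frac{12441023}{330} \approx 37700.0$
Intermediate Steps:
$k = -78$ ($k = -3 - 75 = -78$)
$l = -45$ ($l = - 3 \left(5 + \left(6 + 4\right)\right) = - 3 \left(5 + 10\right) = \left(-3\right) 15 = -45$)
$P{\left(s,y \right)} = \frac{13}{66} - \frac{78}{y}$
$37702 - P{\left(94,l \right)} = 37702 - \left(\frac{13}{66} - \frac{78}{-45}\right) = 37702 - \left(\frac{13}{66} - - \frac{26}{15}\right) = 37702 - \left(\frac{13}{66} + \frac{26}{15}\right) = 37702 - \frac{637}{330} = \frac{12441023}{330}$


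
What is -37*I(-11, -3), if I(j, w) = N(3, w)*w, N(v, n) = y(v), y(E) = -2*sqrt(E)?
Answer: -222*sqrt(3) ≈ -384.52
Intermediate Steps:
N(v, n) = -2*sqrt(v)
I(j, w) = -2*w*sqrt(3) (I(j, w) = (-2*sqrt(3))*w = -2*w*sqrt(3))
-37*I(-11, -3) = -(-74)*(-3)*sqrt(3) = -222*sqrt(3)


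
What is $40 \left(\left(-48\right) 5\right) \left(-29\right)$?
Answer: $278400$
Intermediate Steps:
$40 \left(\left(-48\right) 5\right) \left(-29\right) = 40 \left(-240\right) \left(-29\right) = \left(-9600\right) \left(-29\right) = 278400$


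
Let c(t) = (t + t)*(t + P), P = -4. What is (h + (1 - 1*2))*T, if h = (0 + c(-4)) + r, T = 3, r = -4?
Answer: 177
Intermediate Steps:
c(t) = 2*t*(-4 + t) (c(t) = (t + t)*(t - 4) = (2*t)*(-4 + t) = 2*t*(-4 + t))
h = 60 (h = (0 + 2*(-4)*(-4 - 4)) - 4 = (0 + 2*(-4)*(-8)) - 4 = (0 + 64) - 4 = 64 - 4 = 60)
(h + (1 - 1*2))*T = (60 + (1 - 1*2))*3 = (60 + (1 - 2))*3 = (60 - 1)*3 = 59*3 = 177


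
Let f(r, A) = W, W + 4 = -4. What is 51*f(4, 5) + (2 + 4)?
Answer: -402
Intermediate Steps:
W = -8 (W = -4 - 4 = -8)
f(r, A) = -8
51*f(4, 5) + (2 + 4) = 51*(-8) + (2 + 4) = -408 + 6 = -402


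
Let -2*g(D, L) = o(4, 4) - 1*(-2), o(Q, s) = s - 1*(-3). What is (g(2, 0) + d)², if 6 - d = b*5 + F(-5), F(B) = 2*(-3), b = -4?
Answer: 3025/4 ≈ 756.25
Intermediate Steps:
o(Q, s) = 3 + s (o(Q, s) = s + 3 = 3 + s)
F(B) = -6
g(D, L) = -9/2 (g(D, L) = -((3 + 4) - 1*(-2))/2 = -(7 + 2)/2 = -½*9 = -9/2)
d = 32 (d = 6 - (-4*5 - 6) = 6 - (-20 - 6) = 6 - 1*(-26) = 6 + 26 = 32)
(g(2, 0) + d)² = (-9/2 + 32)² = (55/2)² = 3025/4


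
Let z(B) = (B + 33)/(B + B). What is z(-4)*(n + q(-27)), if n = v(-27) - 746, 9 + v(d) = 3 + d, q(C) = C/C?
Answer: 11281/4 ≈ 2820.3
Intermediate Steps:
z(B) = (33 + B)/(2*B) (z(B) = (33 + B)/((2*B)) = (33 + B)*(1/(2*B)) = (33 + B)/(2*B))
q(C) = 1
v(d) = -6 + d (v(d) = -9 + (3 + d) = -6 + d)
n = -779 (n = (-6 - 27) - 746 = -33 - 746 = -779)
z(-4)*(n + q(-27)) = ((1/2)*(33 - 4)/(-4))*(-779 + 1) = ((1/2)*(-1/4)*29)*(-778) = -29/8*(-778) = 11281/4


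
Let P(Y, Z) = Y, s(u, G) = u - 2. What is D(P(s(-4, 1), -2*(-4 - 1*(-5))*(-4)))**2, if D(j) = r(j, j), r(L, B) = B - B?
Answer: 0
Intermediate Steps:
s(u, G) = -2 + u
r(L, B) = 0
D(j) = 0
D(P(s(-4, 1), -2*(-4 - 1*(-5))*(-4)))**2 = 0**2 = 0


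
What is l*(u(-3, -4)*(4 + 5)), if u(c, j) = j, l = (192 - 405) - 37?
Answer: 9000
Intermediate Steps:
l = -250 (l = -213 - 37 = -250)
l*(u(-3, -4)*(4 + 5)) = -(-1000)*(4 + 5) = -(-1000)*9 = -250*(-36) = 9000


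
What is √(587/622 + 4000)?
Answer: √1547901114/622 ≈ 63.253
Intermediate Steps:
√(587/622 + 4000) = √(2488587/622) = √1547901114/622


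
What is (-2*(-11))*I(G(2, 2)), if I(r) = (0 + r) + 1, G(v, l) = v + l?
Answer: 110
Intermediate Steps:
G(v, l) = l + v
I(r) = 1 + r (I(r) = r + 1 = 1 + r)
(-2*(-11))*I(G(2, 2)) = (-2*(-11))*(1 + (2 + 2)) = 22*(1 + 4) = 22*5 = 110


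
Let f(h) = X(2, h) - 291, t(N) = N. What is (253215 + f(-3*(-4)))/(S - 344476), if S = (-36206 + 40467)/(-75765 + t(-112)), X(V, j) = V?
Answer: -19191266102/26137809713 ≈ -0.73423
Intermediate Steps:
f(h) = -289 (f(h) = 2 - 291 = -289)
S = -4261/75877 (S = (-36206 + 40467)/(-75765 - 112) = 4261/(-75877) = 4261*(-1/75877) = -4261/75877 ≈ -0.056157)
(253215 + f(-3*(-4)))/(S - 344476) = (253215 - 289)/(-4261/75877 - 344476) = 252926/(-26137809713/75877) = 252926*(-75877/26137809713) = -19191266102/26137809713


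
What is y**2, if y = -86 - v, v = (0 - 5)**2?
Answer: 12321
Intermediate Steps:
v = 25 (v = (-5)**2 = 25)
y = -111 (y = -86 - 1*25 = -86 - 25 = -111)
y**2 = (-111)**2 = 12321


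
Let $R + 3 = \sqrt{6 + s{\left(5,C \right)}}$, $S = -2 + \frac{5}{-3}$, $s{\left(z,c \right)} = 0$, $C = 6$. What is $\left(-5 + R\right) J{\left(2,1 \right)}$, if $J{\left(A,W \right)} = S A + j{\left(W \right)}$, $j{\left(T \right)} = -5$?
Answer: $\frac{296}{3} - \frac{37 \sqrt{6}}{3} \approx 68.456$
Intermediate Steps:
$S = - \frac{11}{3}$ ($S = -2 + 5 \left(- \frac{1}{3}\right) = -2 - \frac{5}{3} = - \frac{11}{3} \approx -3.6667$)
$R = -3 + \sqrt{6}$ ($R = -3 + \sqrt{6 + 0} = -3 + \sqrt{6} \approx -0.55051$)
$J{\left(A,W \right)} = -5 - \frac{11 A}{3}$ ($J{\left(A,W \right)} = - \frac{11 A}{3} - 5 = -5 - \frac{11 A}{3}$)
$\left(-5 + R\right) J{\left(2,1 \right)} = \left(-5 - \left(3 - \sqrt{6}\right)\right) \left(-5 - \frac{22}{3}\right) = \left(-8 + \sqrt{6}\right) \left(-5 - \frac{22}{3}\right) = \left(-8 + \sqrt{6}\right) \left(- \frac{37}{3}\right) = \frac{296}{3} - \frac{37 \sqrt{6}}{3}$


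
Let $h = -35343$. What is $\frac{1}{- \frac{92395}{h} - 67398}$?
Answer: $- \frac{2079}{140115007} \approx -1.4838 \cdot 10^{-5}$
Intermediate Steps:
$\frac{1}{- \frac{92395}{h} - 67398} = \frac{1}{- \frac{92395}{-35343} - 67398} = \frac{1}{\left(-92395\right) \left(- \frac{1}{35343}\right) - 67398} = \frac{1}{\frac{5435}{2079} - 67398} = \frac{1}{- \frac{140115007}{2079}} = - \frac{2079}{140115007}$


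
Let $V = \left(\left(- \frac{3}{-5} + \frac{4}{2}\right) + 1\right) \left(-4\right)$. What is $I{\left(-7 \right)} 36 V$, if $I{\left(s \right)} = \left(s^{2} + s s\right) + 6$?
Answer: $- \frac{269568}{5} \approx -53914.0$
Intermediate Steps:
$V = - \frac{72}{5}$ ($V = \left(\left(\left(-3\right) \left(- \frac{1}{5}\right) + 4 \cdot \frac{1}{2}\right) + 1\right) \left(-4\right) = \left(\left(\frac{3}{5} + 2\right) + 1\right) \left(-4\right) = \left(\frac{13}{5} + 1\right) \left(-4\right) = \frac{18}{5} \left(-4\right) = - \frac{72}{5} \approx -14.4$)
$I{\left(s \right)} = 6 + 2 s^{2}$ ($I{\left(s \right)} = \left(s^{2} + s^{2}\right) + 6 = 2 s^{2} + 6 = 6 + 2 s^{2}$)
$I{\left(-7 \right)} 36 V = \left(6 + 2 \left(-7\right)^{2}\right) 36 \left(- \frac{72}{5}\right) = \left(6 + 2 \cdot 49\right) 36 \left(- \frac{72}{5}\right) = \left(6 + 98\right) 36 \left(- \frac{72}{5}\right) = 104 \cdot 36 \left(- \frac{72}{5}\right) = 3744 \left(- \frac{72}{5}\right) = - \frac{269568}{5}$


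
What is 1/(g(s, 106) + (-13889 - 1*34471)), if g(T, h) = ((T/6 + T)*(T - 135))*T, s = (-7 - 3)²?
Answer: -3/1370080 ≈ -2.1897e-6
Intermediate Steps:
s = 100 (s = (-10)² = 100)
g(T, h) = 7*T²*(-135 + T)/6 (g(T, h) = ((T*(⅙) + T)*(-135 + T))*T = ((T/6 + T)*(-135 + T))*T = ((7*T/6)*(-135 + T))*T = (7*T*(-135 + T)/6)*T = 7*T²*(-135 + T)/6)
1/(g(s, 106) + (-13889 - 1*34471)) = 1/((7/6)*100²*(-135 + 100) + (-13889 - 1*34471)) = 1/((7/6)*10000*(-35) + (-13889 - 34471)) = 1/(-1225000/3 - 48360) = 1/(-1370080/3) = -3/1370080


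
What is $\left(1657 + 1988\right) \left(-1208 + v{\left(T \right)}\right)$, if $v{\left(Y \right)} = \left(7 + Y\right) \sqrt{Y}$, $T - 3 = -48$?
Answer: $-4403160 - 415530 i \sqrt{5} \approx -4.4032 \cdot 10^{6} - 9.2915 \cdot 10^{5} i$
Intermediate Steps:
$T = -45$ ($T = 3 - 48 = -45$)
$v{\left(Y \right)} = \sqrt{Y} \left(7 + Y\right)$
$\left(1657 + 1988\right) \left(-1208 + v{\left(T \right)}\right) = \left(1657 + 1988\right) \left(-1208 + \sqrt{-45} \left(7 - 45\right)\right) = 3645 \left(-1208 + 3 i \sqrt{5} \left(-38\right)\right) = 3645 \left(-1208 - 114 i \sqrt{5}\right) = -4403160 - 415530 i \sqrt{5}$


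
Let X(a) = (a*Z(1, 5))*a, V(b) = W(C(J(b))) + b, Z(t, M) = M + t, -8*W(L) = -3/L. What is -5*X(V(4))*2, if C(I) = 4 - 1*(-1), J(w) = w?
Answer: -79707/80 ≈ -996.34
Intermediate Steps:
C(I) = 5 (C(I) = 4 + 1 = 5)
W(L) = 3/(8*L) (W(L) = -(-3)/(8*L) = 3/(8*L))
V(b) = 3/40 + b (V(b) = (3/8)/5 + b = (3/8)*(⅕) + b = 3/40 + b)
X(a) = 6*a² (X(a) = (a*(5 + 1))*a = (a*6)*a = (6*a)*a = 6*a²)
-5*X(V(4))*2 = -30*(3/40 + 4)²*2 = -30*(163/40)²*2 = -30*26569/1600*2 = -5*79707/800*2 = -79707/160*2 = -79707/80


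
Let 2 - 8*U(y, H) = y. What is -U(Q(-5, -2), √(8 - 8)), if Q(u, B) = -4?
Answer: -¾ ≈ -0.75000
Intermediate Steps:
U(y, H) = ¼ - y/8
-U(Q(-5, -2), √(8 - 8)) = -(¼ - ⅛*(-4)) = -(¼ + ½) = -1*¾ = -¾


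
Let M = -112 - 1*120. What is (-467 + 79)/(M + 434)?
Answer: -194/101 ≈ -1.9208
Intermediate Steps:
M = -232 (M = -112 - 120 = -232)
(-467 + 79)/(M + 434) = (-467 + 79)/(-232 + 434) = -388/202 = -388*1/202 = -194/101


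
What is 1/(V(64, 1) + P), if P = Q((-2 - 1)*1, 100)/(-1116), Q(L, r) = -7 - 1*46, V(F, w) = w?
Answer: 1116/1169 ≈ 0.95466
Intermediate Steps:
Q(L, r) = -53 (Q(L, r) = -7 - 46 = -53)
P = 53/1116 (P = -53/(-1116) = -53*(-1/1116) = 53/1116 ≈ 0.047491)
1/(V(64, 1) + P) = 1/(1 + 53/1116) = 1/(1169/1116) = 1116/1169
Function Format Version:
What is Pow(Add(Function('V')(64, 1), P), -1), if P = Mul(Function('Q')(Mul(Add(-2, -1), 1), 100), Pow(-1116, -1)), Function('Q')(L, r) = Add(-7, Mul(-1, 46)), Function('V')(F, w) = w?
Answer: Rational(1116, 1169) ≈ 0.95466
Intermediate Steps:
Function('Q')(L, r) = -53 (Function('Q')(L, r) = Add(-7, -46) = -53)
P = Rational(53, 1116) (P = Mul(-53, Pow(-1116, -1)) = Mul(-53, Rational(-1, 1116)) = Rational(53, 1116) ≈ 0.047491)
Pow(Add(Function('V')(64, 1), P), -1) = Pow(Add(1, Rational(53, 1116)), -1) = Pow(Rational(1169, 1116), -1) = Rational(1116, 1169)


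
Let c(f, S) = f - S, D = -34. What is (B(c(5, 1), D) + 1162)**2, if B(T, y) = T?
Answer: 1359556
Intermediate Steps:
(B(c(5, 1), D) + 1162)**2 = ((5 - 1*1) + 1162)**2 = ((5 - 1) + 1162)**2 = (4 + 1162)**2 = 1166**2 = 1359556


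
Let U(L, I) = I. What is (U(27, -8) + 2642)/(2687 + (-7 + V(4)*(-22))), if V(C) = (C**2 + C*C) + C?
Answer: 1317/944 ≈ 1.3951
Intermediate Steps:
V(C) = C + 2*C**2 (V(C) = (C**2 + C**2) + C = 2*C**2 + C = C + 2*C**2)
(U(27, -8) + 2642)/(2687 + (-7 + V(4)*(-22))) = (-8 + 2642)/(2687 + (-7 + (4*(1 + 2*4))*(-22))) = 2634/(2687 + (-7 + (4*(1 + 8))*(-22))) = 2634/(2687 + (-7 + (4*9)*(-22))) = 2634/(2687 + (-7 + 36*(-22))) = 2634/(2687 + (-7 - 792)) = 2634/(2687 - 799) = 2634/1888 = 2634*(1/1888) = 1317/944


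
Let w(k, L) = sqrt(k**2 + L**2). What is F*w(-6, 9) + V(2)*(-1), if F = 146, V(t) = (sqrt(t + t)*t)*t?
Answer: -8 + 438*sqrt(13) ≈ 1571.2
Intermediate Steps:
V(t) = sqrt(2)*t**(5/2) (V(t) = (sqrt(2*t)*t)*t = ((sqrt(2)*sqrt(t))*t)*t = (sqrt(2)*t**(3/2))*t = sqrt(2)*t**(5/2))
w(k, L) = sqrt(L**2 + k**2)
F*w(-6, 9) + V(2)*(-1) = 146*sqrt(9**2 + (-6)**2) + (sqrt(2)*2**(5/2))*(-1) = 146*sqrt(81 + 36) + (sqrt(2)*(4*sqrt(2)))*(-1) = 146*sqrt(117) + 8*(-1) = 146*(3*sqrt(13)) - 8 = 438*sqrt(13) - 8 = -8 + 438*sqrt(13)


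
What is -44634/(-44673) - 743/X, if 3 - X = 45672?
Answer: 690527395/680057079 ≈ 1.0154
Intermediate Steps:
X = -45669 (X = 3 - 1*45672 = 3 - 45672 = -45669)
-44634/(-44673) - 743/X = -44634/(-44673) - 743/(-45669) = -44634*(-1/44673) - 743*(-1/45669) = 14878/14891 + 743/45669 = 690527395/680057079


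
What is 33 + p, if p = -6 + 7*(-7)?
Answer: -22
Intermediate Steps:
p = -55 (p = -6 - 49 = -55)
33 + p = 33 - 55 = -22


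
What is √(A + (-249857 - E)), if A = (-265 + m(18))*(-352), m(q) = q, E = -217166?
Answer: √54253 ≈ 232.92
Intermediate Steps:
A = 86944 (A = (-265 + 18)*(-352) = -247*(-352) = 86944)
√(A + (-249857 - E)) = √(86944 + (-249857 - 1*(-217166))) = √(86944 + (-249857 + 217166)) = √(86944 - 32691) = √54253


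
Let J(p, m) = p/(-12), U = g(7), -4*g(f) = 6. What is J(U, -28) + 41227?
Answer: 329817/8 ≈ 41227.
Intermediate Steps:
g(f) = -3/2 (g(f) = -¼*6 = -3/2)
U = -3/2 ≈ -1.5000
J(p, m) = -p/12 (J(p, m) = p*(-1/12) = -p/12)
J(U, -28) + 41227 = -1/12*(-3/2) + 41227 = ⅛ + 41227 = 329817/8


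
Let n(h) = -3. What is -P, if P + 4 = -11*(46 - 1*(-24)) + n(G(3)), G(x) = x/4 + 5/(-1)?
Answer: 777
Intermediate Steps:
G(x) = -5 + x/4 (G(x) = x*(¼) + 5*(-1) = x/4 - 5 = -5 + x/4)
P = -777 (P = -4 + (-11*(46 - 1*(-24)) - 3) = -4 + (-11*(46 + 24) - 3) = -4 + (-11*70 - 3) = -4 + (-770 - 3) = -4 - 773 = -777)
-P = -1*(-777) = 777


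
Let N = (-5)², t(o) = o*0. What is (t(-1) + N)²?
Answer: 625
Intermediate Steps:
t(o) = 0
N = 25
(t(-1) + N)² = (0 + 25)² = 25² = 625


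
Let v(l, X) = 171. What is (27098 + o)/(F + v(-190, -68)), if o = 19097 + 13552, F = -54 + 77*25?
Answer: 59747/2042 ≈ 29.259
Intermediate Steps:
F = 1871 (F = -54 + 1925 = 1871)
o = 32649
(27098 + o)/(F + v(-190, -68)) = (27098 + 32649)/(1871 + 171) = 59747/2042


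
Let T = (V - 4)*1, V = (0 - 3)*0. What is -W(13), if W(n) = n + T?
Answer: -9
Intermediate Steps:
V = 0 (V = -3*0 = 0)
T = -4 (T = (0 - 4)*1 = -4*1 = -4)
W(n) = -4 + n (W(n) = n - 4 = -4 + n)
-W(13) = -(-4 + 13) = -1*9 = -9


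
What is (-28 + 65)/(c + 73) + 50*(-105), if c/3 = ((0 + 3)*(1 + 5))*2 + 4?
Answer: -1013213/193 ≈ -5249.8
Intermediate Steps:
c = 120 (c = 3*(((0 + 3)*(1 + 5))*2 + 4) = 3*((3*6)*2 + 4) = 3*(18*2 + 4) = 3*(36 + 4) = 3*40 = 120)
(-28 + 65)/(c + 73) + 50*(-105) = (-28 + 65)/(120 + 73) + 50*(-105) = 37/193 - 5250 = -1013213/193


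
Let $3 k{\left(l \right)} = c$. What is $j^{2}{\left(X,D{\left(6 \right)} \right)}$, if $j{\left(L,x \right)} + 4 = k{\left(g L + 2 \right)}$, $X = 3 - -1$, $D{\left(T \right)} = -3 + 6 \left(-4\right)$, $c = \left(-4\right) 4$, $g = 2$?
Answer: $\frac{784}{9} \approx 87.111$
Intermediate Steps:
$c = -16$
$D{\left(T \right)} = -27$ ($D{\left(T \right)} = -3 - 24 = -27$)
$k{\left(l \right)} = - \frac{16}{3}$ ($k{\left(l \right)} = \frac{1}{3} \left(-16\right) = - \frac{16}{3}$)
$X = 4$ ($X = 3 + 1 = 4$)
$j{\left(L,x \right)} = - \frac{28}{3}$ ($j{\left(L,x \right)} = -4 - \frac{16}{3} = - \frac{28}{3}$)
$j^{2}{\left(X,D{\left(6 \right)} \right)} = \left(- \frac{28}{3}\right)^{2} = \frac{784}{9}$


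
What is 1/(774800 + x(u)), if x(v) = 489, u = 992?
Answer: 1/775289 ≈ 1.2898e-6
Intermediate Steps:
1/(774800 + x(u)) = 1/(774800 + 489) = 1/775289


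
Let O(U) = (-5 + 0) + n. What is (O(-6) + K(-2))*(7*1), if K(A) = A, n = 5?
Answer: -14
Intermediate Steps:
O(U) = 0 (O(U) = (-5 + 0) + 5 = -5 + 5 = 0)
(O(-6) + K(-2))*(7*1) = (0 - 2)*(7*1) = -2*7 = -14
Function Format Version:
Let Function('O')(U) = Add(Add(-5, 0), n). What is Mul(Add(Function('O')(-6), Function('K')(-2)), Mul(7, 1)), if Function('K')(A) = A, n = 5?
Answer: -14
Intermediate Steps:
Function('O')(U) = 0 (Function('O')(U) = Add(Add(-5, 0), 5) = Add(-5, 5) = 0)
Mul(Add(Function('O')(-6), Function('K')(-2)), Mul(7, 1)) = Mul(Add(0, -2), Mul(7, 1)) = Mul(-2, 7) = -14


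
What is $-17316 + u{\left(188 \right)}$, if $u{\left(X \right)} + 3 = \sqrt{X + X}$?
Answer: $-17319 + 2 \sqrt{94} \approx -17300.0$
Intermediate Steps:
$u{\left(X \right)} = -3 + \sqrt{2} \sqrt{X}$ ($u{\left(X \right)} = -3 + \sqrt{X + X} = -3 + \sqrt{2 X} = -3 + \sqrt{2} \sqrt{X}$)
$-17316 + u{\left(188 \right)} = -17316 - \left(3 - \sqrt{2} \sqrt{188}\right) = -17316 - \left(3 - \sqrt{2} \cdot 2 \sqrt{47}\right) = -17316 - \left(3 - 2 \sqrt{94}\right) = -17319 + 2 \sqrt{94}$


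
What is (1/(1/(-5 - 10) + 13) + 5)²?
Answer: 970225/37636 ≈ 25.779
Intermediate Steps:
(1/(1/(-5 - 10) + 13) + 5)² = (1/(1/(-15) + 13) + 5)² = (1/(-1/15 + 13) + 5)² = (1/(194/15) + 5)² = (15/194 + 5)² = (985/194)² = 970225/37636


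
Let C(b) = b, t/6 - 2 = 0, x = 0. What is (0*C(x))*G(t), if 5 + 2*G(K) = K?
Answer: 0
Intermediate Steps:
t = 12 (t = 12 + 6*0 = 12 + 0 = 12)
G(K) = -5/2 + K/2
(0*C(x))*G(t) = (0*0)*(-5/2 + (½)*12) = 0*(-5/2 + 6) = 0*(7/2) = 0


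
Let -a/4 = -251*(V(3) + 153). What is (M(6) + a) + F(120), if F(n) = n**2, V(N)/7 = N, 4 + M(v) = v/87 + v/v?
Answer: 5483699/29 ≈ 1.8909e+5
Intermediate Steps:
M(v) = -3 + v/87 (M(v) = -4 + (v/87 + v/v) = -4 + (v*(1/87) + 1) = -4 + (v/87 + 1) = -4 + (1 + v/87) = -3 + v/87)
V(N) = 7*N
a = 174696 (a = -(-1004)*(7*3 + 153) = -(-1004)*(21 + 153) = -(-1004)*174 = -4*(-43674) = 174696)
(M(6) + a) + F(120) = ((-3 + (1/87)*6) + 174696) + 120**2 = ((-3 + 2/29) + 174696) + 14400 = (-85/29 + 174696) + 14400 = 5066099/29 + 14400 = 5483699/29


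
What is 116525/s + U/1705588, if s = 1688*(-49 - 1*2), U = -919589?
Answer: -69477304883/36707664936 ≈ -1.8927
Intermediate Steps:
s = -86088 (s = 1688*(-49 - 2) = 1688*(-51) = -86088)
116525/s + U/1705588 = 116525/(-86088) - 919589/1705588 = 116525*(-1/86088) - 919589*1/1705588 = -116525/86088 - 919589/1705588 = -69477304883/36707664936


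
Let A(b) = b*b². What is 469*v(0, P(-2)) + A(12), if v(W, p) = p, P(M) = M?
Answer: 790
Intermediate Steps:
A(b) = b³
469*v(0, P(-2)) + A(12) = 469*(-2) + 12³ = -938 + 1728 = 790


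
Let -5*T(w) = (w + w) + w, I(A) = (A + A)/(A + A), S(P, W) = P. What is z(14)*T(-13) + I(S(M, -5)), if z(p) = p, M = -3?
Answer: 551/5 ≈ 110.20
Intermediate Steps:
I(A) = 1 (I(A) = (2*A)/((2*A)) = (2*A)*(1/(2*A)) = 1)
T(w) = -3*w/5 (T(w) = -((w + w) + w)/5 = -(2*w + w)/5 = -3*w/5)
z(14)*T(-13) + I(S(M, -5)) = 14*(-⅗*(-13)) + 1 = 14*(39/5) + 1 = 546/5 + 1 = 551/5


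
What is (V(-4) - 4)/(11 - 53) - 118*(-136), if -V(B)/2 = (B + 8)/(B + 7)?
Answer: 1011034/63 ≈ 16048.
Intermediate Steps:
V(B) = -2*(8 + B)/(7 + B) (V(B) = -2*(B + 8)/(B + 7) = -2*(8 + B)/(7 + B))
(V(-4) - 4)/(11 - 53) - 118*(-136) = (2*(-8 - 1*(-4))/(7 - 4) - 4)/(11 - 53) - 118*(-136) = (2*(-8 + 4)/3 - 4)/(-42) + 16048 = (2*(⅓)*(-4) - 4)*(-1/42) + 16048 = (-8/3 - 4)*(-1/42) + 16048 = -20/3*(-1/42) + 16048 = 10/63 + 16048 = 1011034/63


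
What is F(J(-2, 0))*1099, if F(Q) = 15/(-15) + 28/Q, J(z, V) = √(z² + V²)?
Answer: 14287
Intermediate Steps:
J(z, V) = √(V² + z²)
F(Q) = -1 + 28/Q (F(Q) = 15*(-1/15) + 28/Q = -1 + 28/Q)
F(J(-2, 0))*1099 = ((28 - √(0² + (-2)²))/(√(0² + (-2)²)))*1099 = ((28 - √(0 + 4))/(√(0 + 4)))*1099 = ((28 - √4)/(√4))*1099 = ((28 - 1*2)/2)*1099 = ((28 - 2)/2)*1099 = ((½)*26)*1099 = 13*1099 = 14287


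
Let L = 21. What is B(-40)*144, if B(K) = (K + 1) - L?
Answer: -8640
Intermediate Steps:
B(K) = -20 + K (B(K) = (K + 1) - 1*21 = (1 + K) - 21 = -20 + K)
B(-40)*144 = (-20 - 40)*144 = -60*144 = -8640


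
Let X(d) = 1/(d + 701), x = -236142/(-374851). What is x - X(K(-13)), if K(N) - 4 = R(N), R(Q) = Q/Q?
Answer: 166341401/264644806 ≈ 0.62855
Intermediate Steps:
R(Q) = 1
x = 236142/374851 (x = -236142*(-1/374851) = 236142/374851 ≈ 0.62996)
K(N) = 5 (K(N) = 4 + 1 = 5)
X(d) = 1/(701 + d)
x - X(K(-13)) = 236142/374851 - 1/(701 + 5) = 236142/374851 - 1/706 = 166341401/264644806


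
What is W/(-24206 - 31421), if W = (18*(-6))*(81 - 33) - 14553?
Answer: 19737/55627 ≈ 0.35481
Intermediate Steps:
W = -19737 (W = -108*48 - 14553 = -5184 - 14553 = -19737)
W/(-24206 - 31421) = -19737/(-24206 - 31421) = -19737/(-55627) = -19737*(-1/55627) = 19737/55627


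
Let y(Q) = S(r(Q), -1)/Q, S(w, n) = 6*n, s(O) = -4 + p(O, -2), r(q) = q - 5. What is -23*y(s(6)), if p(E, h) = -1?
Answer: -138/5 ≈ -27.600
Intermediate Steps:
r(q) = -5 + q
s(O) = -5 (s(O) = -4 - 1 = -5)
y(Q) = -6/Q (y(Q) = (6*(-1))/Q = -6/Q)
-23*y(s(6)) = -(-138)/(-5) = -(-138)*(-1)/5 = -23*6/5 = -138/5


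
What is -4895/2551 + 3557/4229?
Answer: -11627048/10788179 ≈ -1.0778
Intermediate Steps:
-4895/2551 + 3557/4229 = -11627048/10788179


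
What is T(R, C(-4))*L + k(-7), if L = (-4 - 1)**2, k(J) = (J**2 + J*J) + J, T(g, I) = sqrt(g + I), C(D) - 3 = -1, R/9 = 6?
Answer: 91 + 50*sqrt(14) ≈ 278.08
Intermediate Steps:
R = 54 (R = 9*6 = 54)
C(D) = 2 (C(D) = 3 - 1 = 2)
T(g, I) = sqrt(I + g)
k(J) = J + 2*J**2 (k(J) = (J**2 + J**2) + J = 2*J**2 + J = J + 2*J**2)
L = 25 (L = (-5)**2 = 25)
T(R, C(-4))*L + k(-7) = sqrt(2 + 54)*25 - 7*(1 + 2*(-7)) = sqrt(56)*25 - 7*(1 - 14) = (2*sqrt(14))*25 - 7*(-13) = 50*sqrt(14) + 91 = 91 + 50*sqrt(14)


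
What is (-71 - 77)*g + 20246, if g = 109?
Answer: 4114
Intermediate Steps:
(-71 - 77)*g + 20246 = (-71 - 77)*109 + 20246 = -148*109 + 20246 = -16132 + 20246 = 4114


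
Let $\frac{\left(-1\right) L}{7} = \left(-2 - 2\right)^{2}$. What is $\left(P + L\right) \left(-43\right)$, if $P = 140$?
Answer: $-1204$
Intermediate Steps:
$L = -112$ ($L = - 7 \left(-2 - 2\right)^{2} = - 7 \left(-4\right)^{2} = \left(-7\right) 16 = -112$)
$\left(P + L\right) \left(-43\right) = \left(140 - 112\right) \left(-43\right) = 28 \left(-43\right) = -1204$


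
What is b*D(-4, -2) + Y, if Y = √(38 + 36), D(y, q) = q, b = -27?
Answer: 54 + √74 ≈ 62.602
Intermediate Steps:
Y = √74 ≈ 8.6023
b*D(-4, -2) + Y = -27*(-2) + √74 = 54 + √74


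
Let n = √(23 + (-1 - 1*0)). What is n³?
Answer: 22*√22 ≈ 103.19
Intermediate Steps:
n = √22 (n = √(23 + (-1 + 0)) = √(23 - 1) = √22 ≈ 4.6904)
n³ = (√22)³ = 22*√22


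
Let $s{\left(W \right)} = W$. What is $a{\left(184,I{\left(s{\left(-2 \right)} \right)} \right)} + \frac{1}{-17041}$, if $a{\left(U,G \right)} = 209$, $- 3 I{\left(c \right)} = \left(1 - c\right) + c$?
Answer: $\frac{3561568}{17041} \approx 209.0$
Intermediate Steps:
$I{\left(c \right)} = - \frac{1}{3}$ ($I{\left(c \right)} = - \frac{\left(1 - c\right) + c}{3} = \left(- \frac{1}{3}\right) 1 = - \frac{1}{3}$)
$a{\left(184,I{\left(s{\left(-2 \right)} \right)} \right)} + \frac{1}{-17041} = 209 + \frac{1}{-17041} = 209 - \frac{1}{17041} = \frac{3561568}{17041}$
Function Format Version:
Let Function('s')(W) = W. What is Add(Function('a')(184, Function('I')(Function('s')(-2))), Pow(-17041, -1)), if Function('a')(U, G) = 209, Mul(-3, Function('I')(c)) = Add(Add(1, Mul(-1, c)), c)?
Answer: Rational(3561568, 17041) ≈ 209.00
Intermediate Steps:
Function('I')(c) = Rational(-1, 3) (Function('I')(c) = Mul(Rational(-1, 3), Add(Add(1, Mul(-1, c)), c)) = Mul(Rational(-1, 3), 1) = Rational(-1, 3))
Add(Function('a')(184, Function('I')(Function('s')(-2))), Pow(-17041, -1)) = Add(209, Pow(-17041, -1)) = Add(209, Rational(-1, 17041)) = Rational(3561568, 17041)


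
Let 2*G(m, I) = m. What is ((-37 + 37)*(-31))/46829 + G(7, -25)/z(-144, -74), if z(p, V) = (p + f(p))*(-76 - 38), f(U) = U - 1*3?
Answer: 7/66348 ≈ 0.00010550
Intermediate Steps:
G(m, I) = m/2
f(U) = -3 + U (f(U) = U - 3 = -3 + U)
z(p, V) = 342 - 228*p (z(p, V) = (p + (-3 + p))*(-76 - 38) = (-3 + 2*p)*(-114) = 342 - 228*p)
((-37 + 37)*(-31))/46829 + G(7, -25)/z(-144, -74) = ((-37 + 37)*(-31))/46829 + ((½)*7)/(342 - 228*(-144)) = (0*(-31))*(1/46829) + 7/(2*(342 + 32832)) = 0*(1/46829) + (7/2)/33174 = 0 + (7/2)*(1/33174) = 0 + 7/66348 = 7/66348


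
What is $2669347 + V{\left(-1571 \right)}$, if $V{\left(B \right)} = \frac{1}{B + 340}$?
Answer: $\frac{3285966156}{1231} \approx 2.6693 \cdot 10^{6}$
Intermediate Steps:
$V{\left(B \right)} = \frac{1}{340 + B}$
$2669347 + V{\left(-1571 \right)} = 2669347 + \frac{1}{340 - 1571} = 2669347 + \frac{1}{-1231} = 2669347 - \frac{1}{1231} = \frac{3285966156}{1231}$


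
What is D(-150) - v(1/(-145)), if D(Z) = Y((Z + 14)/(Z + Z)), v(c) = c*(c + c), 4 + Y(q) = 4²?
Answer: 252298/21025 ≈ 12.000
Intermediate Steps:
Y(q) = 12 (Y(q) = -4 + 4² = -4 + 16 = 12)
v(c) = 2*c² (v(c) = c*(2*c) = 2*c²)
D(Z) = 12
D(-150) - v(1/(-145)) = 12 - 2*(1/(-145))² = 12 - 2*(-1/145)² = 12 - 2/21025 = 252298/21025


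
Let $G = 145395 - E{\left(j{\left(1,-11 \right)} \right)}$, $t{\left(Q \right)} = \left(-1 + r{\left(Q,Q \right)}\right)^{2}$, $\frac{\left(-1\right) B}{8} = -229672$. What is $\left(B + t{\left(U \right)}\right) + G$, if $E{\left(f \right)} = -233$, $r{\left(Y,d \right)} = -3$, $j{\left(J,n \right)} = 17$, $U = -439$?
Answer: $1983020$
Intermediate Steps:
$B = 1837376$ ($B = \left(-8\right) \left(-229672\right) = 1837376$)
$t{\left(Q \right)} = 16$ ($t{\left(Q \right)} = \left(-1 - 3\right)^{2} = \left(-4\right)^{2} = 16$)
$G = 145628$ ($G = 145395 - -233 = 145395 + 233 = 145628$)
$\left(B + t{\left(U \right)}\right) + G = \left(1837376 + 16\right) + 145628 = 1837392 + 145628 = 1983020$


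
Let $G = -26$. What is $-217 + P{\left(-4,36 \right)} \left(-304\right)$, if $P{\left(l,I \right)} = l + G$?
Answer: $8903$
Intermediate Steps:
$P{\left(l,I \right)} = -26 + l$ ($P{\left(l,I \right)} = l - 26 = -26 + l$)
$-217 + P{\left(-4,36 \right)} \left(-304\right) = -217 + \left(-26 - 4\right) \left(-304\right) = -217 - -9120 = -217 + 9120 = 8903$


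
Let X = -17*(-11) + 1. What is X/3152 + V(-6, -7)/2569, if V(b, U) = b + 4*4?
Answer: 128623/2024372 ≈ 0.063537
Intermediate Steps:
X = 188 (X = 187 + 1 = 188)
V(b, U) = 16 + b (V(b, U) = b + 16 = 16 + b)
X/3152 + V(-6, -7)/2569 = 188/3152 + (16 - 6)/2569 = 188*(1/3152) + 10*(1/2569) = 47/788 + 10/2569 = 128623/2024372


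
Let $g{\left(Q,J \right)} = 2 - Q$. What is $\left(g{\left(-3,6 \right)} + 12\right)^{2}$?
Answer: $289$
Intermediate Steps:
$\left(g{\left(-3,6 \right)} + 12\right)^{2} = \left(\left(2 - -3\right) + 12\right)^{2} = \left(\left(2 + 3\right) + 12\right)^{2} = \left(5 + 12\right)^{2} = 17^{2} = 289$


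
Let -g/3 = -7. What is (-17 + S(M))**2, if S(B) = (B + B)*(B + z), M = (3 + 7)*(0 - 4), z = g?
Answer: 2259009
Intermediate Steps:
g = 21 (g = -3*(-7) = 21)
z = 21
M = -40 (M = 10*(-4) = -40)
S(B) = 2*B*(21 + B) (S(B) = (B + B)*(B + 21) = (2*B)*(21 + B) = 2*B*(21 + B))
(-17 + S(M))**2 = (-17 + 2*(-40)*(21 - 40))**2 = (-17 + 2*(-40)*(-19))**2 = (-17 + 1520)**2 = 1503**2 = 2259009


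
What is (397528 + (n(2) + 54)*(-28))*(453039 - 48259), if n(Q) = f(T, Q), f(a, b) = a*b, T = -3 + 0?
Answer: 160367359520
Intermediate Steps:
T = -3
n(Q) = -3*Q
(397528 + (n(2) + 54)*(-28))*(453039 - 48259) = (397528 + (-3*2 + 54)*(-28))*(453039 - 48259) = (397528 + (-6 + 54)*(-28))*404780 = (397528 + 48*(-28))*404780 = (397528 - 1344)*404780 = 396184*404780 = 160367359520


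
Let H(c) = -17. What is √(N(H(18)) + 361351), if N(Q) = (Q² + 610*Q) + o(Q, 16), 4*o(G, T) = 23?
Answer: √1405103/2 ≈ 592.69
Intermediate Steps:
o(G, T) = 23/4 (o(G, T) = (¼)*23 = 23/4)
N(Q) = 23/4 + Q² + 610*Q (N(Q) = (Q² + 610*Q) + 23/4 = 23/4 + Q² + 610*Q)
√(N(H(18)) + 361351) = √((23/4 + (-17)² + 610*(-17)) + 361351) = √((23/4 + 289 - 10370) + 361351) = √(-40301/4 + 361351) = √(1405103/4) = √1405103/2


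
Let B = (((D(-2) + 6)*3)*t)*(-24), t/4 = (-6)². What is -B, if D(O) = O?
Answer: 41472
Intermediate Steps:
t = 144 (t = 4*(-6)² = 4*36 = 144)
B = -41472 (B = (((-2 + 6)*3)*144)*(-24) = ((4*3)*144)*(-24) = (12*144)*(-24) = 1728*(-24) = -41472)
-B = -1*(-41472) = 41472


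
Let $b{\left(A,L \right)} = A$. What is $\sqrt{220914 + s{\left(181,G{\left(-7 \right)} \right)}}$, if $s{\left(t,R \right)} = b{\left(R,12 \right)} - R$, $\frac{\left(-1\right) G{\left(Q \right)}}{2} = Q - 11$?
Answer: $3 \sqrt{24546} \approx 470.01$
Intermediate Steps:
$G{\left(Q \right)} = 22 - 2 Q$ ($G{\left(Q \right)} = - 2 \left(Q - 11\right) = - 2 \left(-11 + Q\right) = 22 - 2 Q$)
$s{\left(t,R \right)} = 0$ ($s{\left(t,R \right)} = R - R = 0$)
$\sqrt{220914 + s{\left(181,G{\left(-7 \right)} \right)}} = \sqrt{220914 + 0} = \sqrt{220914} = 3 \sqrt{24546}$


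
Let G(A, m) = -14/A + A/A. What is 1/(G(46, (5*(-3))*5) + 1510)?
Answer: 23/34746 ≈ 0.00066195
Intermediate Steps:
G(A, m) = 1 - 14/A (G(A, m) = -14/A + 1 = 1 - 14/A)
1/(G(46, (5*(-3))*5) + 1510) = 1/((-14 + 46)/46 + 1510) = 1/((1/46)*32 + 1510) = 1/(16/23 + 1510) = 1/(34746/23) = 23/34746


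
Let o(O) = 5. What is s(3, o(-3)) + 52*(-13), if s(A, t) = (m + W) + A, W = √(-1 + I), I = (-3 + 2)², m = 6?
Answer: -667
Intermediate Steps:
I = 1 (I = (-1)² = 1)
W = 0 (W = √(-1 + 1) = √0 = 0)
s(A, t) = 6 + A (s(A, t) = (6 + 0) + A = 6 + A)
s(3, o(-3)) + 52*(-13) = (6 + 3) + 52*(-13) = 9 - 676 = -667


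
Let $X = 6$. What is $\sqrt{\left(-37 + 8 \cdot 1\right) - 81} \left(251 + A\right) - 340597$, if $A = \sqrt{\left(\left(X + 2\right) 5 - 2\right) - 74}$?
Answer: $-340597 - \sqrt{110} \left(6 - 251 i\right) \approx -3.4066 \cdot 10^{5} + 2632.5 i$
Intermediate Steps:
$A = 6 i$ ($A = \sqrt{\left(\left(6 + 2\right) 5 - 2\right) - 74} = \sqrt{\left(8 \cdot 5 - 2\right) - 74} = \sqrt{\left(40 - 2\right) - 74} = \sqrt{38 - 74} = \sqrt{-36} = 6 i \approx 6.0 i$)
$\sqrt{\left(-37 + 8 \cdot 1\right) - 81} \left(251 + A\right) - 340597 = \sqrt{\left(-37 + 8 \cdot 1\right) - 81} \left(251 + 6 i\right) - 340597 = \sqrt{\left(-37 + 8\right) - 81} \left(251 + 6 i\right) - 340597 = \sqrt{-29 - 81} \left(251 + 6 i\right) - 340597 = \sqrt{-110} \left(251 + 6 i\right) - 340597 = i \sqrt{110} \left(251 + 6 i\right) - 340597 = -340597 + i \sqrt{110} \left(251 + 6 i\right)$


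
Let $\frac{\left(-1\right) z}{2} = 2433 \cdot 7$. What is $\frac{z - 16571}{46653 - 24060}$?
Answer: $- \frac{50633}{22593} \approx -2.2411$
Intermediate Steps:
$z = -34062$ ($z = - 2 \cdot 2433 \cdot 7 = \left(-2\right) 17031 = -34062$)
$\frac{z - 16571}{46653 - 24060} = \frac{-34062 - 16571}{46653 - 24060} = - \frac{50633}{22593}$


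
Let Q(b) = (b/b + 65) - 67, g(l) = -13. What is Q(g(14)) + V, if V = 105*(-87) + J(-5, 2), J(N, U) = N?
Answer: -9141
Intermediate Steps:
Q(b) = -1 (Q(b) = (1 + 65) - 67 = 66 - 67 = -1)
V = -9140 (V = 105*(-87) - 5 = -9135 - 5 = -9140)
Q(g(14)) + V = -1 - 9140 = -9141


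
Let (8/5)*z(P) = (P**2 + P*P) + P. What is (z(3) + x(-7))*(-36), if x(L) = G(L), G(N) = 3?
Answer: -1161/2 ≈ -580.50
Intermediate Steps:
z(P) = 5*P**2/4 + 5*P/8 (z(P) = 5*((P**2 + P*P) + P)/8 = 5*((P**2 + P**2) + P)/8 = 5*(2*P**2 + P)/8 = 5*(P + 2*P**2)/8 = 5*P**2/4 + 5*P/8)
x(L) = 3
(z(3) + x(-7))*(-36) = ((5/8)*3*(1 + 2*3) + 3)*(-36) = ((5/8)*3*(1 + 6) + 3)*(-36) = ((5/8)*3*7 + 3)*(-36) = (105/8 + 3)*(-36) = (129/8)*(-36) = -1161/2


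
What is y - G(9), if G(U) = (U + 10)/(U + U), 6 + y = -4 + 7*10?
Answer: 1061/18 ≈ 58.944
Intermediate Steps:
y = 60 (y = -6 + (-4 + 7*10) = -6 + (-4 + 70) = -6 + 66 = 60)
G(U) = (10 + U)/(2*U) (G(U) = (10 + U)/((2*U)) = (10 + U)*(1/(2*U)) = (10 + U)/(2*U))
y - G(9) = 60 - (10 + 9)/(2*9) = 60 - 19/(2*9) = 60 - 1*19/18 = 60 - 19/18 = 1061/18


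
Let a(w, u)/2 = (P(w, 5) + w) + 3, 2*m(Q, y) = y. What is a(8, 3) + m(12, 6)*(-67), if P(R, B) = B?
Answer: -169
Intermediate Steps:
m(Q, y) = y/2
a(w, u) = 16 + 2*w (a(w, u) = 2*((5 + w) + 3) = 2*(8 + w) = 16 + 2*w)
a(8, 3) + m(12, 6)*(-67) = (16 + 2*8) + ((½)*6)*(-67) = (16 + 16) + 3*(-67) = 32 - 201 = -169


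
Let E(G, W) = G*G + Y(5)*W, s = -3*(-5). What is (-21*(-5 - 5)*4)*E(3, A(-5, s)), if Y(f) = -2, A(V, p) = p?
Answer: -17640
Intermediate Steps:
s = 15
E(G, W) = G**2 - 2*W (E(G, W) = G*G - 2*W = G**2 - 2*W)
(-21*(-5 - 5)*4)*E(3, A(-5, s)) = (-21*(-5 - 5)*4)*(3**2 - 2*15) = (-(-210)*4)*(9 - 30) = -21*(-40)*(-21) = 840*(-21) = -17640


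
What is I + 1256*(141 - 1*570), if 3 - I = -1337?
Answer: -537484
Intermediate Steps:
I = 1340 (I = 3 - 1*(-1337) = 3 + 1337 = 1340)
I + 1256*(141 - 1*570) = 1340 + 1256*(141 - 1*570) = 1340 + 1256*(141 - 570) = 1340 + 1256*(-429) = 1340 - 538824 = -537484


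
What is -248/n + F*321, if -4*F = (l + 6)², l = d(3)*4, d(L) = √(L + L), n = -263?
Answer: -2785711/263 - 3852*√6 ≈ -20028.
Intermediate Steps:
d(L) = √2*√L (d(L) = √(2*L) = √2*√L)
l = 4*√6 (l = (√2*√3)*4 = √6*4 = 4*√6 ≈ 9.7980)
F = -(6 + 4*√6)²/4 (F = -(4*√6 + 6)²/4 = -(6 + 4*√6)²/4 ≈ -62.394)
-248/n + F*321 = -248/(-263) + (-33 - 12*√6)*321 = -248*(-1/263) + (-10593 - 3852*√6) = 248/263 + (-10593 - 3852*√6) = -2785711/263 - 3852*√6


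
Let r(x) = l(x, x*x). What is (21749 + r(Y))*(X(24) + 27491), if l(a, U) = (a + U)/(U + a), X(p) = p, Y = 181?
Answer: 598451250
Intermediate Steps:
l(a, U) = 1 (l(a, U) = (U + a)/(U + a) = 1)
r(x) = 1
(21749 + r(Y))*(X(24) + 27491) = (21749 + 1)*(24 + 27491) = 21750*27515 = 598451250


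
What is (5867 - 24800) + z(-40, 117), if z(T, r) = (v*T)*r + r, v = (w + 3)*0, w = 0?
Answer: -18816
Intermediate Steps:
v = 0 (v = (0 + 3)*0 = 3*0 = 0)
z(T, r) = r (z(T, r) = (0*T)*r + r = 0*r + r = 0 + r = r)
(5867 - 24800) + z(-40, 117) = (5867 - 24800) + 117 = -18933 + 117 = -18816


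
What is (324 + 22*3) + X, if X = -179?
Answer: 211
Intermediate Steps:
(324 + 22*3) + X = (324 + 22*3) - 179 = (324 + 66) - 179 = 390 - 179 = 211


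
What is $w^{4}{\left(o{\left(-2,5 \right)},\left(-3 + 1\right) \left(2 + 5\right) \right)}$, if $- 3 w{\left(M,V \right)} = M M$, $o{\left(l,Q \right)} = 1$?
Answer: $\frac{1}{81} \approx 0.012346$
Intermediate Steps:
$w{\left(M,V \right)} = - \frac{M^{2}}{3}$ ($w{\left(M,V \right)} = - \frac{M M}{3} = - \frac{M^{2}}{3}$)
$w^{4}{\left(o{\left(-2,5 \right)},\left(-3 + 1\right) \left(2 + 5\right) \right)} = \left(- \frac{1^{2}}{3}\right)^{4} = \left(\left(- \frac{1}{3}\right) 1\right)^{4} = \left(- \frac{1}{3}\right)^{4} = \frac{1}{81}$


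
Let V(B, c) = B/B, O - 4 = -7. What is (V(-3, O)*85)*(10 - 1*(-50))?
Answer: 5100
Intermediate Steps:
O = -3 (O = 4 - 7 = -3)
V(B, c) = 1
(V(-3, O)*85)*(10 - 1*(-50)) = (1*85)*(10 - 1*(-50)) = 85*(10 + 50) = 85*60 = 5100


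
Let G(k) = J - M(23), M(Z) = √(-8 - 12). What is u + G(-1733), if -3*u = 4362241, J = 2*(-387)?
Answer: -4364563/3 - 2*I*√5 ≈ -1.4549e+6 - 4.4721*I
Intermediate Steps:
J = -774
M(Z) = 2*I*√5 (M(Z) = √(-20) = 2*I*√5)
u = -4362241/3 (u = -⅓*4362241 = -4362241/3 ≈ -1.4541e+6)
G(k) = -774 - 2*I*√5
u + G(-1733) = -4362241/3 + (-774 - 2*I*√5) = -4364563/3 - 2*I*√5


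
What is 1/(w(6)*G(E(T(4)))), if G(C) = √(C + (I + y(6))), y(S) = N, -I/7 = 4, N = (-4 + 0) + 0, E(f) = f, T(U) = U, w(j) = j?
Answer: -I*√7/84 ≈ -0.031497*I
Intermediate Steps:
N = -4 (N = -4 + 0 = -4)
I = -28 (I = -7*4 = -28)
y(S) = -4
G(C) = √(-32 + C) (G(C) = √(C + (-28 - 4)) = √(C - 32) = √(-32 + C))
1/(w(6)*G(E(T(4)))) = 1/(6*√(-32 + 4)) = 1/(6*√(-28)) = 1/(6*(2*I*√7)) = 1/(12*I*√7) = -I*√7/84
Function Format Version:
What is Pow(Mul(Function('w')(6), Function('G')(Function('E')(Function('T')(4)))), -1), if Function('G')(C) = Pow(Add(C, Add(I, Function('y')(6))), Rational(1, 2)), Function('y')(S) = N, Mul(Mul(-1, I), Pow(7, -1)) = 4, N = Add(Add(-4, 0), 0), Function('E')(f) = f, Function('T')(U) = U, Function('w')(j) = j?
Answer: Mul(Rational(-1, 84), I, Pow(7, Rational(1, 2))) ≈ Mul(-0.031497, I)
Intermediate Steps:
N = -4 (N = Add(-4, 0) = -4)
I = -28 (I = Mul(-7, 4) = -28)
Function('y')(S) = -4
Function('G')(C) = Pow(Add(-32, C), Rational(1, 2)) (Function('G')(C) = Pow(Add(C, Add(-28, -4)), Rational(1, 2)) = Pow(Add(C, -32), Rational(1, 2)) = Pow(Add(-32, C), Rational(1, 2)))
Pow(Mul(Function('w')(6), Function('G')(Function('E')(Function('T')(4)))), -1) = Pow(Mul(6, Pow(Add(-32, 4), Rational(1, 2))), -1) = Pow(Mul(6, Pow(-28, Rational(1, 2))), -1) = Pow(Mul(6, Mul(2, I, Pow(7, Rational(1, 2)))), -1) = Pow(Mul(12, I, Pow(7, Rational(1, 2))), -1) = Mul(Rational(-1, 84), I, Pow(7, Rational(1, 2)))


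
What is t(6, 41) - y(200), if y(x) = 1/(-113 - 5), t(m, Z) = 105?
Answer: 12391/118 ≈ 105.01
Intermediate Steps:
y(x) = -1/118 (y(x) = 1/(-118) = -1/118)
t(6, 41) - y(200) = 105 - 1*(-1/118) = 105 + 1/118 = 12391/118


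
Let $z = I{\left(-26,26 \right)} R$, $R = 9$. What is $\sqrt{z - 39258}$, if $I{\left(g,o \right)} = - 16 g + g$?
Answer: $6 i \sqrt{993} \approx 189.07 i$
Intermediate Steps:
$I{\left(g,o \right)} = - 15 g$
$z = 3510$ ($z = \left(-15\right) \left(-26\right) 9 = 390 \cdot 9 = 3510$)
$\sqrt{z - 39258} = \sqrt{3510 - 39258} = \sqrt{-35748} = 6 i \sqrt{993}$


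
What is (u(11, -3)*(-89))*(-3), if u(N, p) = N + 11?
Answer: 5874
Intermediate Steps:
u(N, p) = 11 + N
(u(11, -3)*(-89))*(-3) = ((11 + 11)*(-89))*(-3) = (22*(-89))*(-3) = -1958*(-3) = 5874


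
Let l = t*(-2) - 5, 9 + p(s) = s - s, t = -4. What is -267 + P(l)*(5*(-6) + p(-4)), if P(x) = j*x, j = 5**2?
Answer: -3192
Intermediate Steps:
p(s) = -9 (p(s) = -9 + (s - s) = -9 + 0 = -9)
l = 3 (l = -4*(-2) - 5 = 8 - 5 = 3)
j = 25
P(x) = 25*x
-267 + P(l)*(5*(-6) + p(-4)) = -267 + (25*3)*(5*(-6) - 9) = -267 + 75*(-30 - 9) = -267 + 75*(-39) = -267 - 2925 = -3192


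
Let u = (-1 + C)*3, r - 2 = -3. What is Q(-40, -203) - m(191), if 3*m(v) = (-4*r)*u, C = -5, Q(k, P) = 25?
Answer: 49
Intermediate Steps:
r = -1 (r = 2 - 3 = -1)
u = -18 (u = (-1 - 5)*3 = -6*3 = -18)
m(v) = -24 (m(v) = (-4*(-1)*(-18))/3 = (4*(-18))/3 = (1/3)*(-72) = -24)
Q(-40, -203) - m(191) = 25 - 1*(-24) = 25 + 24 = 49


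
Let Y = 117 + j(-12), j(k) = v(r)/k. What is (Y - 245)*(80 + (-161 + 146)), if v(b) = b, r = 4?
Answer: -25025/3 ≈ -8341.7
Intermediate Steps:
j(k) = 4/k
Y = 350/3 (Y = 117 + 4/(-12) = 117 + 4*(-1/12) = 117 - 1/3 = 350/3 ≈ 116.67)
(Y - 245)*(80 + (-161 + 146)) = (350/3 - 245)*(80 + (-161 + 146)) = -385*(80 - 15)/3 = -385/3*65 = -25025/3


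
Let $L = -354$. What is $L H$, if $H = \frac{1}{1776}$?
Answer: $- \frac{59}{296} \approx -0.19932$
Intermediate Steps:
$H = \frac{1}{1776} \approx 0.00056306$
$L H = \left(-354\right) \frac{1}{1776} = - \frac{59}{296}$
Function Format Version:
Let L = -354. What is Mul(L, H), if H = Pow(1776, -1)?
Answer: Rational(-59, 296) ≈ -0.19932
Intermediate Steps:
H = Rational(1, 1776) ≈ 0.00056306
Mul(L, H) = Mul(-354, Rational(1, 1776)) = Rational(-59, 296)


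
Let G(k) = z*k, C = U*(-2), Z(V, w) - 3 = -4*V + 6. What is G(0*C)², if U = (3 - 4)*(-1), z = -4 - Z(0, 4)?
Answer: 0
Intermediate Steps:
Z(V, w) = 9 - 4*V (Z(V, w) = 3 + (-4*V + 6) = 3 + (6 - 4*V) = 9 - 4*V)
z = -13 (z = -4 - (9 - 4*0) = -4 - (9 + 0) = -4 - 1*9 = -4 - 9 = -13)
U = 1 (U = -1*(-1) = 1)
C = -2 (C = 1*(-2) = -2)
G(k) = -13*k
G(0*C)² = (-0*(-2))² = (-13*0)² = 0² = 0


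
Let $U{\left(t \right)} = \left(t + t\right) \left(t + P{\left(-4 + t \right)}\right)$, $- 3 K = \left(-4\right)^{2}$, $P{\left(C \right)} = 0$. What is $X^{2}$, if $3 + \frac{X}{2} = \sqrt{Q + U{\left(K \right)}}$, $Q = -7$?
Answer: $\frac{2120}{9} - 8 \sqrt{449} \approx 66.039$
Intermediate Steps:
$K = - \frac{16}{3}$ ($K = - \frac{\left(-4\right)^{2}}{3} = \left(- \frac{1}{3}\right) 16 = - \frac{16}{3} \approx -5.3333$)
$U{\left(t \right)} = 2 t^{2}$ ($U{\left(t \right)} = \left(t + t\right) \left(t + 0\right) = 2 t t = 2 t^{2}$)
$X = -6 + \frac{2 \sqrt{449}}{3}$ ($X = -6 + 2 \sqrt{-7 + 2 \left(- \frac{16}{3}\right)^{2}} = -6 + 2 \sqrt{-7 + 2 \cdot \frac{256}{9}} = -6 + 2 \sqrt{-7 + \frac{512}{9}} = -6 + 2 \sqrt{\frac{449}{9}} = -6 + 2 \frac{\sqrt{449}}{3} = -6 + \frac{2 \sqrt{449}}{3} \approx 8.1264$)
$X^{2} = \left(-6 + \frac{2 \sqrt{449}}{3}\right)^{2}$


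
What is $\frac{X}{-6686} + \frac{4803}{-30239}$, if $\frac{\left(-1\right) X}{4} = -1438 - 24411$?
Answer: $- \frac{1579352251}{101088977} \approx -15.623$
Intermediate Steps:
$X = 103396$ ($X = - 4 \left(-1438 - 24411\right) = \left(-4\right) \left(-25849\right) = 103396$)
$\frac{X}{-6686} + \frac{4803}{-30239} = \frac{103396}{-6686} + \frac{4803}{-30239} = 103396 \left(- \frac{1}{6686}\right) + 4803 \left(- \frac{1}{30239}\right) = - \frac{51698}{3343} - \frac{4803}{30239} = - \frac{1579352251}{101088977}$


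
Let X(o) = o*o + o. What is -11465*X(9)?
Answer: -1031850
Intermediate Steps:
X(o) = o + o² (X(o) = o² + o = o + o²)
-11465*X(9) = -103185*(1 + 9) = -103185*10 = -11465*90 = -1031850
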